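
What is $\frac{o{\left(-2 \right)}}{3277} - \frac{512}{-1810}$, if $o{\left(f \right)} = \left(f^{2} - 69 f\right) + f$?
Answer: $\frac{965612}{2965685} \approx 0.32559$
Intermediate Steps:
$o{\left(f \right)} = f^{2} - 68 f$
$\frac{o{\left(-2 \right)}}{3277} - \frac{512}{-1810} = \frac{\left(-2\right) \left(-68 - 2\right)}{3277} - \frac{512}{-1810} = \left(-2\right) \left(-70\right) \frac{1}{3277} - - \frac{256}{905} = 140 \cdot \frac{1}{3277} + \frac{256}{905} = \frac{140}{3277} + \frac{256}{905} = \frac{965612}{2965685}$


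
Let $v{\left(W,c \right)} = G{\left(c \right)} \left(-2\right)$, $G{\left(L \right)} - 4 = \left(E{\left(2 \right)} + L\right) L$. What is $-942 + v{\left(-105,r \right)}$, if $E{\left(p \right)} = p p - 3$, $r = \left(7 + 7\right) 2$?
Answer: $-2574$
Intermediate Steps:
$r = 28$ ($r = 14 \cdot 2 = 28$)
$E{\left(p \right)} = -3 + p^{2}$ ($E{\left(p \right)} = p^{2} - 3 = -3 + p^{2}$)
$G{\left(L \right)} = 4 + L \left(1 + L\right)$ ($G{\left(L \right)} = 4 + \left(\left(-3 + 2^{2}\right) + L\right) L = 4 + \left(\left(-3 + 4\right) + L\right) L = 4 + \left(1 + L\right) L = 4 + L \left(1 + L\right)$)
$v{\left(W,c \right)} = -8 - 2 c - 2 c^{2}$ ($v{\left(W,c \right)} = \left(4 + c + c^{2}\right) \left(-2\right) = -8 - 2 c - 2 c^{2}$)
$-942 + v{\left(-105,r \right)} = -942 - \left(64 + 1568\right) = -942 - 1632 = -2574$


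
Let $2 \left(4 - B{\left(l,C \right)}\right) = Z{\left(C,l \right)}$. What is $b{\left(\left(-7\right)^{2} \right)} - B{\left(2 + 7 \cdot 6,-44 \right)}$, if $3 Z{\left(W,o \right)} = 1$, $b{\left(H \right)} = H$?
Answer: $\frac{271}{6} \approx 45.167$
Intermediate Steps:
$Z{\left(W,o \right)} = \frac{1}{3}$ ($Z{\left(W,o \right)} = \frac{1}{3} \cdot 1 = \frac{1}{3}$)
$B{\left(l,C \right)} = \frac{23}{6}$ ($B{\left(l,C \right)} = 4 - \frac{1}{6} = \frac{23}{6}$)
$b{\left(\left(-7\right)^{2} \right)} - B{\left(2 + 7 \cdot 6,-44 \right)} = \left(-7\right)^{2} - \frac{23}{6} = 49 - \frac{23}{6} = \frac{271}{6}$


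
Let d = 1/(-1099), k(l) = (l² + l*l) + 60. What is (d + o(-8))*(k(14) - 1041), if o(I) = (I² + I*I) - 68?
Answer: -38838071/1099 ≈ -35339.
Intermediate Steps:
o(I) = -68 + 2*I² (o(I) = (I² + I²) - 68 = 2*I² - 68 = -68 + 2*I²)
k(l) = 60 + 2*l² (k(l) = (l² + l²) + 60 = 2*l² + 60 = 60 + 2*l²)
d = -1/1099 ≈ -0.00090992
(d + o(-8))*(k(14) - 1041) = (-1/1099 + (-68 + 2*(-8)²))*((60 + 2*14²) - 1041) = (-1/1099 + (-68 + 2*64))*((60 + 2*196) - 1041) = (-1/1099 + (-68 + 128))*((60 + 392) - 1041) = (-1/1099 + 60)*(452 - 1041) = (65939/1099)*(-589) = -38838071/1099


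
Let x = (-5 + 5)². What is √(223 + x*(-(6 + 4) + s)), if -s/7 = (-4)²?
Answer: √223 ≈ 14.933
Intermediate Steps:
x = 0 (x = 0² = 0)
s = -112 (s = -7*(-4)² = -7*16 = -112)
√(223 + x*(-(6 + 4) + s)) = √(223 + 0*(-(6 + 4) - 112)) = √(223 + 0*(-1*10 - 112)) = √(223 + 0*(-10 - 112)) = √(223 + 0*(-122)) = √(223 + 0) = √223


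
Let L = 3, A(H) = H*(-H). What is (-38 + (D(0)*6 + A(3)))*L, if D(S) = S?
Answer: -141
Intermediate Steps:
A(H) = -H²
(-38 + (D(0)*6 + A(3)))*L = (-38 + (0*6 - 1*3²))*3 = (-38 + (0 - 1*9))*3 = (-38 + (0 - 9))*3 = (-38 - 9)*3 = -47*3 = -141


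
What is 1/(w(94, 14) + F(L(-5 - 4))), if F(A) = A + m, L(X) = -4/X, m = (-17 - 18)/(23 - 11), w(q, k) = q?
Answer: 36/3295 ≈ 0.010926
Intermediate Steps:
m = -35/12 ≈ -2.9167
F(A) = -35/12 + A (F(A) = A - 35/12 = -35/12 + A)
1/(w(94, 14) + F(L(-5 - 4))) = 1/(94 + (-35/12 - 4/(-5 - 4))) = 1/(94 + (-35/12 - 4/(-9))) = 1/(94 + (-35/12 - 4*(-1/9))) = 1/(94 + (-35/12 + 4/9)) = 1/(94 - 89/36) = 1/(3295/36) = 36/3295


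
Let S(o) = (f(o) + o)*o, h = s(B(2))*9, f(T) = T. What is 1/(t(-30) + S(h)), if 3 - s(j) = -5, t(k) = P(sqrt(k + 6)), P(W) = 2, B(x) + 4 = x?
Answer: 1/10370 ≈ 9.6432e-5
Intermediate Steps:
B(x) = -4 + x
t(k) = 2
s(j) = 8 (s(j) = 3 - 1*(-5) = 3 + 5 = 8)
h = 72 (h = 8*9 = 72)
S(o) = 2*o**2 (S(o) = (o + o)*o = (2*o)*o = 2*o**2)
1/(t(-30) + S(h)) = 1/(2 + 2*72**2) = 1/(2 + 2*5184) = 1/(2 + 10368) = 1/10370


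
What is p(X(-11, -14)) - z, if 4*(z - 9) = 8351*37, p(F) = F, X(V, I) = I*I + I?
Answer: -308295/4 ≈ -77074.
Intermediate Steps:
X(V, I) = I + I² (X(V, I) = I² + I = I + I²)
z = 309023/4 (z = 9 + (8351*37)/4 = 9 + (¼)*308987 = 9 + 308987/4 = 309023/4 ≈ 77256.)
p(X(-11, -14)) - z = -14*(1 - 14) - 1*309023/4 = -14*(-13) - 309023/4 = 182 - 309023/4 = -308295/4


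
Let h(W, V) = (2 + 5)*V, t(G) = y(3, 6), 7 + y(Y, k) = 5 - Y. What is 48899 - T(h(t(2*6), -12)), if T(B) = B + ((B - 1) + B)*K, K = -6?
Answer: 47969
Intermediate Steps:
y(Y, k) = -2 - Y (y(Y, k) = -7 + (5 - Y) = -2 - Y)
t(G) = -5 (t(G) = -2 - 1*3 = -2 - 3 = -5)
h(W, V) = 7*V
T(B) = 6 - 11*B (T(B) = B + ((B - 1) + B)*(-6) = B + ((-1 + B) + B)*(-6) = B + (-1 + 2*B)*(-6) = B + (6 - 12*B) = 6 - 11*B)
48899 - T(h(t(2*6), -12)) = 48899 - (6 - 77*(-12)) = 48899 - (6 - 11*(-84)) = 48899 - (6 + 924) = 48899 - 1*930 = 48899 - 930 = 47969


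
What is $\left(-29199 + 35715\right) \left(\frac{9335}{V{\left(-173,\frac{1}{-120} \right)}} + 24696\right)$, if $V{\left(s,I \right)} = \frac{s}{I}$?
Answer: $\frac{55679034837}{346} \approx 1.6092 \cdot 10^{8}$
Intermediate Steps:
$\left(-29199 + 35715\right) \left(\frac{9335}{V{\left(-173,\frac{1}{-120} \right)}} + 24696\right) = \left(-29199 + 35715\right) \left(\frac{9335}{\left(-173\right) \frac{1}{\frac{1}{-120}}} + 24696\right) = 6516 \left(\frac{9335}{\left(-173\right) \frac{1}{- \frac{1}{120}}} + 24696\right) = 6516 \left(\frac{9335}{\left(-173\right) \left(-120\right)} + 24696\right) = 6516 \left(\frac{9335}{20760} + 24696\right) = 6516 \left(9335 \cdot \frac{1}{20760} + 24696\right) = 6516 \left(\frac{1867}{4152} + 24696\right) = 6516 \cdot \frac{102539659}{4152} = \frac{55679034837}{346}$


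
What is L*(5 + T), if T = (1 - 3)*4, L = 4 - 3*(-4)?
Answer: -48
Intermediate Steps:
L = 16 (L = 4 + 12 = 16)
T = -8 (T = -2*4 = -8)
L*(5 + T) = 16*(5 - 8) = 16*(-3) = -48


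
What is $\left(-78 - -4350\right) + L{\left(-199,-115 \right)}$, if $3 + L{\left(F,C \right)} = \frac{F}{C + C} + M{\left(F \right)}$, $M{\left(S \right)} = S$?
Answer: $\frac{936299}{230} \approx 4070.9$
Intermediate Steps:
$L{\left(F,C \right)} = -3 + F + \frac{F}{2 C}$ ($L{\left(F,C \right)} = -3 + \left(\frac{F}{C + C} + F\right) = -3 + \left(\frac{F}{2 C} + F\right) = -3 + \left(F + \frac{F}{2 C}\right) = -3 + F + \frac{F}{2 C}$)
$\left(-78 - -4350\right) + L{\left(-199,-115 \right)} = \left(-78 - -4350\right) - \left(202 - \frac{199}{230}\right) = \left(-78 + 4350\right) - \left(202 - \frac{199}{230}\right) = 4272 - \frac{46261}{230} = \frac{936299}{230}$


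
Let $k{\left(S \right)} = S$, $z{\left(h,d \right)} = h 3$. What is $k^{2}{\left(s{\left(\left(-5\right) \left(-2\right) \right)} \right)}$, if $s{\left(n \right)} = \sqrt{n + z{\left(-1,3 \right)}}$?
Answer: $7$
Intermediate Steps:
$z{\left(h,d \right)} = 3 h$
$s{\left(n \right)} = \sqrt{-3 + n}$ ($s{\left(n \right)} = \sqrt{n + 3 \left(-1\right)} = \sqrt{n - 3} = \sqrt{-3 + n}$)
$k^{2}{\left(s{\left(\left(-5\right) \left(-2\right) \right)} \right)} = \left(\sqrt{-3 - -10}\right)^{2} = \left(\sqrt{-3 + 10}\right)^{2} = \left(\sqrt{7}\right)^{2} = 7$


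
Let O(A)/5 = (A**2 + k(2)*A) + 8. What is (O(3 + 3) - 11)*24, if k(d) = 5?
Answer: 8616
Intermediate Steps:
O(A) = 40 + 5*A**2 + 25*A (O(A) = 5*((A**2 + 5*A) + 8) = 5*(8 + A**2 + 5*A) = 40 + 5*A**2 + 25*A)
(O(3 + 3) - 11)*24 = ((40 + 5*(3 + 3)**2 + 25*(3 + 3)) - 11)*24 = ((40 + 5*6**2 + 25*6) - 11)*24 = ((40 + 5*36 + 150) - 11)*24 = ((40 + 180 + 150) - 11)*24 = (370 - 11)*24 = 359*24 = 8616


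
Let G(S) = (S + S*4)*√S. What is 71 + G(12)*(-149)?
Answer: 71 - 17880*√3 ≈ -30898.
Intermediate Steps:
G(S) = 5*S^(3/2) (G(S) = (S + 4*S)*√S = (5*S)*√S = 5*S^(3/2))
71 + G(12)*(-149) = 71 + (5*12^(3/2))*(-149) = 71 + (5*(24*√3))*(-149) = 71 + (120*√3)*(-149) = 71 - 17880*√3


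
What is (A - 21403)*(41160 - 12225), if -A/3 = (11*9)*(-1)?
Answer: -610702110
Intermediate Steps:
A = 297 (A = -3*11*9*(-1) = -297*(-1) = -3*(-99) = 297)
(A - 21403)*(41160 - 12225) = (297 - 21403)*(41160 - 12225) = -21106*28935 = -610702110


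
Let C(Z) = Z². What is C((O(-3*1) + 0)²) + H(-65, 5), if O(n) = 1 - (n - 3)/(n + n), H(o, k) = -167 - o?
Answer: -102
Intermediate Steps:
O(n) = 1 - (-3 + n)/(2*n)
C((O(-3*1) + 0)²) + H(-65, 5) = (((3 - 3*1)/(2*((-3*1))) + 0)²)² + (-167 - 1*(-65)) = (((½)*(3 - 3)/(-3) + 0)²)² + (-167 + 65) = (((½)*(-⅓)*0 + 0)²)² - 102 = ((0 + 0)²)² - 102 = (0²)² - 102 = 0² - 102 = 0 - 102 = -102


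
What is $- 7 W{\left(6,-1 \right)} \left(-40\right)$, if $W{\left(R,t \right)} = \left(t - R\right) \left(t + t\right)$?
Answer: $3920$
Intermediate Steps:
$W{\left(R,t \right)} = 2 t \left(t - R\right)$ ($W{\left(R,t \right)} = \left(t - R\right) 2 t = 2 t \left(t - R\right)$)
$- 7 W{\left(6,-1 \right)} \left(-40\right) = - 7 \cdot 2 \left(-1\right) \left(-1 - 6\right) \left(-40\right) = - 7 \cdot 2 \left(-1\right) \left(-7\right) \left(-40\right) = \left(-7\right) 14 \left(-40\right) = \left(-98\right) \left(-40\right) = 3920$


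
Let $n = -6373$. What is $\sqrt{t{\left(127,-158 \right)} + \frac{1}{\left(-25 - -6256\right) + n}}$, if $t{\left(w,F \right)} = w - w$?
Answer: $\frac{i \sqrt{142}}{142} \approx 0.083918 i$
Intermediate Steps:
$t{\left(w,F \right)} = 0$
$\sqrt{t{\left(127,-158 \right)} + \frac{1}{\left(-25 - -6256\right) + n}} = \sqrt{0 + \frac{1}{\left(-25 - -6256\right) - 6373}} = \sqrt{0 + \frac{1}{\left(-25 + 6256\right) - 6373}} = \sqrt{0 + \frac{1}{6231 - 6373}} = \sqrt{0 + \frac{1}{-142}} = \sqrt{0 - \frac{1}{142}} = \sqrt{- \frac{1}{142}} = \frac{i \sqrt{142}}{142}$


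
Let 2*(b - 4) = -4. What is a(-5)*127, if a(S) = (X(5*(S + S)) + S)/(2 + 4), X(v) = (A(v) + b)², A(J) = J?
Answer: 291973/6 ≈ 48662.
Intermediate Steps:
b = 2 (b = 4 + (½)*(-4) = 4 - 2 = 2)
X(v) = (2 + v)² (X(v) = (v + 2)² = (2 + v)²)
a(S) = S/6 + (2 + 10*S)²/6 (a(S) = ((2 + 5*(S + S))² + S)/(2 + 4) = ((2 + 5*(2*S))² + S)/6 = ((2 + 10*S)² + S)*(⅙) = (S + (2 + 10*S)²)*(⅙) = S/6 + (2 + 10*S)²/6)
a(-5)*127 = ((⅙)*(-5) + 2*(1 + 5*(-5))²/3)*127 = (-⅚ + 2*(1 - 25)²/3)*127 = (-⅚ + (⅔)*(-24)²)*127 = (-⅚ + (⅔)*576)*127 = (-⅚ + 384)*127 = (2299/6)*127 = 291973/6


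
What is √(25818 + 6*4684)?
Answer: √53922 ≈ 232.21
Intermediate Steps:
√(25818 + 6*4684) = √(25818 + 28104) = √53922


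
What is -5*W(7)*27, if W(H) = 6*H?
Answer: -5670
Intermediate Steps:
-5*W(7)*27 = -30*7*27 = -5*42*27 = -210*27 = -5670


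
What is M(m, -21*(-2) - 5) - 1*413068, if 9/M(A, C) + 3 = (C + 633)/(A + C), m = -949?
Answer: -703458908/1703 ≈ -4.1307e+5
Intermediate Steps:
M(A, C) = 9/(-3 + (633 + C)/(A + C)) (M(A, C) = 9/(-3 + (C + 633)/(A + C)) = 9/(-3 + (633 + C)/(A + C)))
M(m, -21*(-2) - 5) - 1*413068 = 9*(-1*(-949) - (-21*(-2) - 5))/(-633 + 2*(-21*(-2) - 5) + 3*(-949)) - 1*413068 = 9*(949 - (42 - 5))/(-633 + 2*(42 - 5) - 2847) - 413068 = 9*(949 - 1*37)/(-633 + 2*37 - 2847) - 413068 = 9*(949 - 37)/(-633 + 74 - 2847) - 413068 = 9*912/(-3406) - 413068 = 9*(-1/3406)*912 - 413068 = -4104/1703 - 413068 = -703458908/1703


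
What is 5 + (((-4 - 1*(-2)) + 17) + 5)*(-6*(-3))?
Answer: 365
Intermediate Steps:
5 + (((-4 - 1*(-2)) + 17) + 5)*(-6*(-3)) = 5 + (((-4 + 2) + 17) + 5)*18 = 5 + ((-2 + 17) + 5)*18 = 5 + (15 + 5)*18 = 5 + 20*18 = 5 + 360 = 365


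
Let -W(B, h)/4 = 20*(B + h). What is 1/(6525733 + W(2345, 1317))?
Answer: 1/6232773 ≈ 1.6044e-7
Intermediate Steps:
W(B, h) = -80*B - 80*h (W(B, h) = -80*(B + h) = -4*(20*B + 20*h) = -80*B - 80*h)
1/(6525733 + W(2345, 1317)) = 1/(6525733 + (-80*2345 - 80*1317)) = 1/(6525733 + (-187600 - 105360)) = 1/(6525733 - 292960) = 1/6232773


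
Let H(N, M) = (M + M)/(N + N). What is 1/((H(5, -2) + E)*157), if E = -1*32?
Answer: -5/25434 ≈ -0.00019659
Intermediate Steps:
H(N, M) = M/N (H(N, M) = (2*M)/((2*N)) = (2*M)*(1/(2*N)) = M/N)
E = -32
1/((H(5, -2) + E)*157) = 1/((-2/5 - 32)*157) = 1/((-2*⅕ - 32)*157) = 1/((-⅖ - 32)*157) = 1/(-162/5*157) = 1/(-25434/5) = -5/25434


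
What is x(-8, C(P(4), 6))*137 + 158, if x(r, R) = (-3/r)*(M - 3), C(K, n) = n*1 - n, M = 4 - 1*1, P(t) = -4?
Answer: 158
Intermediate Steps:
M = 3 (M = 4 - 1 = 3)
C(K, n) = 0 (C(K, n) = n - n = 0)
x(r, R) = 0 (x(r, R) = (-3/r)*(3 - 3) = -3/r*0 = 0)
x(-8, C(P(4), 6))*137 + 158 = 0*137 + 158 = 0 + 158 = 158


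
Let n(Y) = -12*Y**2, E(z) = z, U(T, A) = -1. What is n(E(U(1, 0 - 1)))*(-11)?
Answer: 132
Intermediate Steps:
n(E(U(1, 0 - 1)))*(-11) = -12*(-1)**2*(-11) = -12*1*(-11) = -12*(-11) = 132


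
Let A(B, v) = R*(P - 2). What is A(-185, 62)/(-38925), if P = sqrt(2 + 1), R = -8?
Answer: -16/38925 + 8*sqrt(3)/38925 ≈ -5.5070e-5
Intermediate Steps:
P = sqrt(3) ≈ 1.7320
A(B, v) = 16 - 8*sqrt(3) (A(B, v) = -8*(sqrt(3) - 2) = -8*(-2 + sqrt(3)) = 16 - 8*sqrt(3))
A(-185, 62)/(-38925) = (16 - 8*sqrt(3))/(-38925) = (16 - 8*sqrt(3))*(-1/38925) = -16/38925 + 8*sqrt(3)/38925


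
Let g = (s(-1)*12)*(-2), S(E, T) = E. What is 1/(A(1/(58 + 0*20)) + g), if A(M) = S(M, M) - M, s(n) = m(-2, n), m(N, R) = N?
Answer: 1/48 ≈ 0.020833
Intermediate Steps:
s(n) = -2
A(M) = 0 (A(M) = M - M = 0)
g = 48 (g = -2*12*(-2) = -24*(-2) = 48)
1/(A(1/(58 + 0*20)) + g) = 1/(0 + 48) = 1/48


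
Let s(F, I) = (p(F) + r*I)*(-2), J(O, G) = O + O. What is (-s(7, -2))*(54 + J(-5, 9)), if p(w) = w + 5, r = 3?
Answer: 528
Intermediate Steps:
p(w) = 5 + w
J(O, G) = 2*O
s(F, I) = -10 - 6*I - 2*F (s(F, I) = ((5 + F) + 3*I)*(-2) = (5 + F + 3*I)*(-2) = -10 - 6*I - 2*F)
(-s(7, -2))*(54 + J(-5, 9)) = (-(-10 - 6*(-2) - 2*7))*(54 + 2*(-5)) = (-(-10 + 12 - 14))*(54 - 10) = -1*(-12)*44 = 12*44 = 528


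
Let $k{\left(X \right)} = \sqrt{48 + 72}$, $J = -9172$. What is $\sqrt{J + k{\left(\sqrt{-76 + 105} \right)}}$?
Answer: $\sqrt{-9172 + 2 \sqrt{30}} \approx 95.713 i$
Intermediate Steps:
$k{\left(X \right)} = 2 \sqrt{30}$ ($k{\left(X \right)} = \sqrt{120} = 2 \sqrt{30}$)
$\sqrt{J + k{\left(\sqrt{-76 + 105} \right)}} = \sqrt{-9172 + 2 \sqrt{30}}$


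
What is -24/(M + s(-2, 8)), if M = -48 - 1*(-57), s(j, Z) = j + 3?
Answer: -12/5 ≈ -2.4000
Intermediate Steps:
s(j, Z) = 3 + j
M = 9 (M = -48 + 57 = 9)
-24/(M + s(-2, 8)) = -24/(9 + (3 - 2)) = -24/(9 + 1) = -24/10 = (⅒)*(-24) = -12/5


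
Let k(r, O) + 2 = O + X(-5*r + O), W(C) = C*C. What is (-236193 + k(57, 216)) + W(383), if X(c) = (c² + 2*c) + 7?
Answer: -84660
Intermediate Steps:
W(C) = C²
X(c) = 7 + c² + 2*c
k(r, O) = 5 + (O - 5*r)² - 10*r + 3*O (k(r, O) = -2 + (O + (7 + (-5*r + O)² + 2*(-5*r + O))) = -2 + (O + (7 + (O - 5*r)² + 2*(O - 5*r))) = -2 + (O + (7 + (O - 5*r)² + (-10*r + 2*O))) = -2 + (O + (7 + (O - 5*r)² - 10*r + 2*O)) = -2 + (7 + (O - 5*r)² - 10*r + 3*O) = 5 + (O - 5*r)² - 10*r + 3*O)
(-236193 + k(57, 216)) + W(383) = (-236193 + (5 + (216 - 5*57)² - 10*57 + 3*216)) + 383² = (-236193 + (5 + (216 - 285)² - 570 + 648)) + 146689 = (-236193 + (5 + (-69)² - 570 + 648)) + 146689 = (-236193 + (5 + 4761 - 570 + 648)) + 146689 = (-236193 + 4844) + 146689 = -231349 + 146689 = -84660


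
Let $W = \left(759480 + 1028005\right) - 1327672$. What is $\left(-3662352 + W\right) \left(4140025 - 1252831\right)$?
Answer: $-9246351385566$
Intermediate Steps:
$W = 459813$ ($W = 1787485 - 1327672 = 459813$)
$\left(-3662352 + W\right) \left(4140025 - 1252831\right) = \left(-3662352 + 459813\right) \left(4140025 - 1252831\right) = \left(-3202539\right) 2887194 = -9246351385566$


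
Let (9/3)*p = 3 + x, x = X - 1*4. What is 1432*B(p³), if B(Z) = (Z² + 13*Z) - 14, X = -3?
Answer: -40917968/729 ≈ -56129.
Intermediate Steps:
x = -7 (x = -3 - 1*4 = -3 - 4 = -7)
p = -4/3 (p = (3 - 7)/3 = (⅓)*(-4) = -4/3 ≈ -1.3333)
B(Z) = -14 + Z² + 13*Z
1432*B(p³) = 1432*(-14 + ((-4/3)³)² + 13*(-4/3)³) = 1432*(-14 + (-64/27)² + 13*(-64/27)) = 1432*(-14 + 4096/729 - 832/27) = 1432*(-28574/729) = -40917968/729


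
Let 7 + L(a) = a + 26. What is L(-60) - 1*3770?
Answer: -3811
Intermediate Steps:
L(a) = 19 + a (L(a) = -7 + (a + 26) = -7 + (26 + a) = 19 + a)
L(-60) - 1*3770 = (19 - 60) - 1*3770 = -41 - 3770 = -3811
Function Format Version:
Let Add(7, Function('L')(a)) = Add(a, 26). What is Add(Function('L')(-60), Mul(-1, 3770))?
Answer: -3811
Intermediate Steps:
Function('L')(a) = Add(19, a) (Function('L')(a) = Add(-7, Add(a, 26)) = Add(-7, Add(26, a)) = Add(19, a))
Add(Function('L')(-60), Mul(-1, 3770)) = Add(Add(19, -60), Mul(-1, 3770)) = Add(-41, -3770) = -3811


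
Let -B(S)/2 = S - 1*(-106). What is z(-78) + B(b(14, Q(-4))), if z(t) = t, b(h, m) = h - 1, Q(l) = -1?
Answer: -316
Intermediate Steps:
b(h, m) = -1 + h
B(S) = -212 - 2*S (B(S) = -2*(S - 1*(-106)) = -2*(S + 106) = -2*(106 + S) = -212 - 2*S)
z(-78) + B(b(14, Q(-4))) = -78 + (-212 - 2*(-1 + 14)) = -78 + (-212 - 2*13) = -78 + (-212 - 26) = -78 - 238 = -316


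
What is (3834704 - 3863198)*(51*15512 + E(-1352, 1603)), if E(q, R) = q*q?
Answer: -74626241904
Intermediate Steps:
E(q, R) = q²
(3834704 - 3863198)*(51*15512 + E(-1352, 1603)) = (3834704 - 3863198)*(51*15512 + (-1352)²) = -28494*(791112 + 1827904) = -28494*2619016 = -74626241904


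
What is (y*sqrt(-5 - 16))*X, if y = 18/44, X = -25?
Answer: -225*I*sqrt(21)/22 ≈ -46.867*I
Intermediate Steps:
y = 9/22 (y = 18*(1/44) = 9/22 ≈ 0.40909)
(y*sqrt(-5 - 16))*X = (9*sqrt(-5 - 16)/22)*(-25) = (9*sqrt(-21)/22)*(-25) = (9*(I*sqrt(21))/22)*(-25) = (9*I*sqrt(21)/22)*(-25) = -225*I*sqrt(21)/22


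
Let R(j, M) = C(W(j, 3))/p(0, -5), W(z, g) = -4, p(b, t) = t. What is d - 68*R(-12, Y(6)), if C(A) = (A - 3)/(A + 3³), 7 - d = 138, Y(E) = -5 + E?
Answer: -15541/115 ≈ -135.14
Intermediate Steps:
d = -131 (d = 7 - 1*138 = 7 - 138 = -131)
C(A) = (-3 + A)/(27 + A) (C(A) = (-3 + A)/(A + 27) = (-3 + A)/(27 + A))
R(j, M) = 7/115 (R(j, M) = ((-3 - 4)/(27 - 4))/(-5) = (-7/23)*(-⅕) = ((1/23)*(-7))*(-⅕) = -7/23*(-⅕) = 7/115)
d - 68*R(-12, Y(6)) = -131 - 68*7/115 = -131 - 476/115 = -15541/115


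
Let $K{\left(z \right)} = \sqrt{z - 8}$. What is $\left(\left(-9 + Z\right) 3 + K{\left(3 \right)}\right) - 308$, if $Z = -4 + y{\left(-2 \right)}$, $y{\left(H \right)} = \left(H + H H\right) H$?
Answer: $-359 + i \sqrt{5} \approx -359.0 + 2.2361 i$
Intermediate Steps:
$y{\left(H \right)} = H \left(H + H^{2}\right)$ ($y{\left(H \right)} = \left(H + H^{2}\right) H = H \left(H + H^{2}\right)$)
$K{\left(z \right)} = \sqrt{-8 + z}$
$Z = -8$ ($Z = -4 + \left(-2\right)^{2} \left(1 - 2\right) = -4 + 4 \left(-1\right) = -4 - 4 = -8$)
$\left(\left(-9 + Z\right) 3 + K{\left(3 \right)}\right) - 308 = \left(\left(-9 - 8\right) 3 + \sqrt{-8 + 3}\right) - 308 = \left(\left(-17\right) 3 + \sqrt{-5}\right) - 308 = \left(-51 + i \sqrt{5}\right) - 308 = -359 + i \sqrt{5}$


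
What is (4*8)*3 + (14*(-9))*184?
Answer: -23088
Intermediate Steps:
(4*8)*3 + (14*(-9))*184 = 32*3 - 126*184 = 96 - 23184 = -23088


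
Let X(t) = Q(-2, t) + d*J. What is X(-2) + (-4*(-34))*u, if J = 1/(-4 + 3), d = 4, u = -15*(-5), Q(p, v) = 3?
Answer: 10199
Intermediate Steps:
u = 75
J = -1 (J = 1/(-1) = -1)
X(t) = -1 (X(t) = 3 + 4*(-1) = 3 - 4 = -1)
X(-2) + (-4*(-34))*u = -1 - 4*(-34)*75 = -1 + 136*75 = -1 + 10200 = 10199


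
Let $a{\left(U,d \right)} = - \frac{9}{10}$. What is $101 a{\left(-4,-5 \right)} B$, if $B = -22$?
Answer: $\frac{9999}{5} \approx 1999.8$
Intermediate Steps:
$a{\left(U,d \right)} = - \frac{9}{10}$ ($a{\left(U,d \right)} = \left(-9\right) \frac{1}{10} = - \frac{9}{10}$)
$101 a{\left(-4,-5 \right)} B = 101 \left(- \frac{9}{10}\right) \left(-22\right) = \left(- \frac{909}{10}\right) \left(-22\right) = \frac{9999}{5}$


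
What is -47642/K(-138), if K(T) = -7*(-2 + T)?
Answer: -3403/70 ≈ -48.614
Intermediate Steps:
K(T) = 14 - 7*T
-47642/K(-138) = -47642/(14 - 7*(-138)) = -47642/(14 + 966) = -47642/980 = -47642*1/980 = -3403/70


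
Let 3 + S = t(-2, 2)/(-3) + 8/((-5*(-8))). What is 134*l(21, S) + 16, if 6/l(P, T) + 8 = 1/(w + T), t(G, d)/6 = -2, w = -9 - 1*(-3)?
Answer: -16144/197 ≈ -81.949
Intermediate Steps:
w = -6 (w = -9 + 3 = -6)
t(G, d) = -12 (t(G, d) = 6*(-2) = -12)
S = 6/5 (S = -3 + (-12/(-3) + 8/((-5*(-8)))) = -3 + (-12*(-1/3) + 8/40) = -3 + (4 + 8*(1/40)) = -3 + (4 + 1/5) = -3 + 21/5 = 6/5 ≈ 1.2000)
l(P, T) = 6/(-8 + 1/(-6 + T))
134*l(21, S) + 16 = 134*(6*(6 - 1*6/5)/(-49 + 8*(6/5))) + 16 = 134*(6*(6 - 6/5)/(-49 + 48/5)) + 16 = 134*(6*(24/5)/(-197/5)) + 16 = 134*(6*(-5/197)*(24/5)) + 16 = 134*(-144/197) + 16 = -19296/197 + 16 = -16144/197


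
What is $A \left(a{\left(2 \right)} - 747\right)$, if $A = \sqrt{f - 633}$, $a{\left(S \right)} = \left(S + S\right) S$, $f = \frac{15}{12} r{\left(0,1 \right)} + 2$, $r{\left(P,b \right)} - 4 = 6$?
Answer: $- \frac{739 i \sqrt{2474}}{2} \approx - 18379.0 i$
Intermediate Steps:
$r{\left(P,b \right)} = 10$ ($r{\left(P,b \right)} = 4 + 6 = 10$)
$f = \frac{29}{2}$ ($f = \frac{15}{12} \cdot 10 + 2 = 15 \cdot \frac{1}{12} \cdot 10 + 2 = \frac{5}{4} \cdot 10 + 2 = \frac{25}{2} + 2 = \frac{29}{2} \approx 14.5$)
$a{\left(S \right)} = 2 S^{2}$ ($a{\left(S \right)} = 2 S S = 2 S^{2}$)
$A = \frac{i \sqrt{2474}}{2}$ ($A = \sqrt{\frac{29}{2} - 633} = \sqrt{- \frac{1237}{2}} = \frac{i \sqrt{2474}}{2} \approx 24.87 i$)
$A \left(a{\left(2 \right)} - 747\right) = \frac{i \sqrt{2474}}{2} \left(2 \cdot 2^{2} - 747\right) = \frac{i \sqrt{2474}}{2} \left(2 \cdot 4 - 747\right) = \frac{i \sqrt{2474}}{2} \left(8 - 747\right) = \frac{i \sqrt{2474}}{2} \left(-739\right) = - \frac{739 i \sqrt{2474}}{2}$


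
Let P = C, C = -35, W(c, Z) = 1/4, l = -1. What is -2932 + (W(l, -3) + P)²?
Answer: -27591/16 ≈ -1724.4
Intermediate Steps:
W(c, Z) = ¼
P = -35
-2932 + (W(l, -3) + P)² = -2932 + (¼ - 35)² = -2932 + (-139/4)² = -2932 + 19321/16 = -27591/16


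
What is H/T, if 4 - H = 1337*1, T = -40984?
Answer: 1333/40984 ≈ 0.032525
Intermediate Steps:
H = -1333 (H = 4 - 1337 = -1333)
H/T = -1333/(-40984) = -1333*(-1/40984) = 1333/40984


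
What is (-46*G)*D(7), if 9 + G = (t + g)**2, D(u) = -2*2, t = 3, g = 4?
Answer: 7360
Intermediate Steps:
D(u) = -4
G = 40 (G = -9 + (3 + 4)**2 = -9 + 7**2 = -9 + 49 = 40)
(-46*G)*D(7) = -46*40*(-4) = -1840*(-4) = 7360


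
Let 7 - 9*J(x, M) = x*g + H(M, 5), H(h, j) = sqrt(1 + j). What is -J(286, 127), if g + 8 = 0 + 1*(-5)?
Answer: -3725/9 + sqrt(6)/9 ≈ -413.62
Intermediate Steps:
g = -13 (g = -8 + (0 + 1*(-5)) = -8 + (0 - 5) = -8 - 5 = -13)
J(x, M) = 7/9 - sqrt(6)/9 + 13*x/9 (J(x, M) = 7/9 - (x*(-13) + sqrt(1 + 5))/9 = 7/9 - (-13*x + sqrt(6))/9 = 7/9 - (sqrt(6) - 13*x)/9 = 7/9 + (-sqrt(6)/9 + 13*x/9) = 7/9 - sqrt(6)/9 + 13*x/9)
-J(286, 127) = -(7/9 - sqrt(6)/9 + (13/9)*286) = -(7/9 - sqrt(6)/9 + 3718/9) = -(3725/9 - sqrt(6)/9) = -3725/9 + sqrt(6)/9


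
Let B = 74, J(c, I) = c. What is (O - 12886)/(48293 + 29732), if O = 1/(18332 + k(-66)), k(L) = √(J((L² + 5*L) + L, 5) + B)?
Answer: -2165222909004/13110470137375 - √4034/26220940274750 ≈ -0.16515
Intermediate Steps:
k(L) = √(74 + L² + 6*L) (k(L) = √(((L² + 5*L) + L) + 74) = √((L² + 6*L) + 74) = √(74 + L² + 6*L))
O = 1/(18332 + √4034) (O = 1/(18332 + √(74 - 66*(6 - 66))) = 1/(18332 + √(74 - 66*(-60))) = 1/(18332 + √(74 + 3960)) = 1/(18332 + √4034) ≈ 5.4361e-5)
(O - 12886)/(48293 + 29732) = ((9166/168029095 - √4034/336058190) - 12886)/(48293 + 29732) = (-2165222909004/168029095 - √4034/336058190)/78025 = (-2165222909004/168029095 - √4034/336058190)*(1/78025) = -2165222909004/13110470137375 - √4034/26220940274750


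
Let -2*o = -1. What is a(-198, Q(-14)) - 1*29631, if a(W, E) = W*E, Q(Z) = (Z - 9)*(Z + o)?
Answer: -91110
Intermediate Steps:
o = 1/2 (o = -1/2*(-1) = 1/2 ≈ 0.50000)
Q(Z) = (1/2 + Z)*(-9 + Z) (Q(Z) = (Z - 9)*(Z + 1/2) = (-9 + Z)*(1/2 + Z) = (1/2 + Z)*(-9 + Z))
a(W, E) = E*W
a(-198, Q(-14)) - 1*29631 = (-9/2 + (-14)**2 - 17/2*(-14))*(-198) - 1*29631 = (-9/2 + 196 + 119)*(-198) - 29631 = (621/2)*(-198) - 29631 = -61479 - 29631 = -91110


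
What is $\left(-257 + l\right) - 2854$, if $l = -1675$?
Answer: $-4786$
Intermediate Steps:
$\left(-257 + l\right) - 2854 = \left(-257 - 1675\right) - 2854 = -1932 - 2854 = -4786$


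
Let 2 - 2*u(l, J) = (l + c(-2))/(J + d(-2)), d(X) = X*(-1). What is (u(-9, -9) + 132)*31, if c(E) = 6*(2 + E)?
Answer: 57443/14 ≈ 4103.1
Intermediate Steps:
c(E) = 12 + 6*E
d(X) = -X
u(l, J) = 1 - l/(2*(2 + J)) (u(l, J) = 1 - (l + (12 + 6*(-2)))/(2*(J - 1*(-2))) = 1 - (l + (12 - 12))/(2*(J + 2)) = 1 - (l + 0)/(2*(2 + J)) = 1 - l/(2*(2 + J)))
(u(-9, -9) + 132)*31 = ((2 - 9 - 1/2*(-9))/(2 - 9) + 132)*31 = ((2 - 9 + 9/2)/(-7) + 132)*31 = (-1/7*(-5/2) + 132)*31 = (5/14 + 132)*31 = (1853/14)*31 = 57443/14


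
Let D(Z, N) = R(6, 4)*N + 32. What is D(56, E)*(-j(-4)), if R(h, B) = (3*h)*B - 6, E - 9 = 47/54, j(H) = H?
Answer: 24604/9 ≈ 2733.8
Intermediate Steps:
E = 533/54 (E = 9 + 47/54 = 533/54 ≈ 9.8704)
R(h, B) = -6 + 3*B*h (R(h, B) = 3*B*h - 6 = -6 + 3*B*h)
D(Z, N) = 32 + 66*N (D(Z, N) = (-6 + 3*4*6)*N + 32 = (-6 + 72)*N + 32 = 66*N + 32 = 32 + 66*N)
D(56, E)*(-j(-4)) = (32 + 66*(533/54))*(-1*(-4)) = (32 + 5863/9)*4 = (6151/9)*4 = 24604/9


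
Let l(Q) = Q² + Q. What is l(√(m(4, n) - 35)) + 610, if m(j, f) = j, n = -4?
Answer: 579 + I*√31 ≈ 579.0 + 5.5678*I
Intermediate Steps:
l(Q) = Q + Q²
l(√(m(4, n) - 35)) + 610 = √(4 - 35)*(1 + √(4 - 35)) + 610 = √(-31)*(1 + √(-31)) + 610 = (I*√31)*(1 + I*√31) + 610 = I*√31*(1 + I*√31) + 610 = 610 + I*√31*(1 + I*√31)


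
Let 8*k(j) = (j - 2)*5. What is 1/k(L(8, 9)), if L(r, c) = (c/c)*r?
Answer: 4/15 ≈ 0.26667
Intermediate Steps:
L(r, c) = r (L(r, c) = 1*r = r)
k(j) = -5/4 + 5*j/8 (k(j) = ((j - 2)*5)/8 = ((-2 + j)*5)/8 = (-10 + 5*j)/8 = -5/4 + 5*j/8)
1/k(L(8, 9)) = 1/(-5/4 + (5/8)*8) = 1/(-5/4 + 5) = 1/(15/4) = 4/15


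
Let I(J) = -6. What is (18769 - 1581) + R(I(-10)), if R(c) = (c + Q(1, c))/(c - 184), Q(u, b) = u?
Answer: 653145/38 ≈ 17188.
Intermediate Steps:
R(c) = (1 + c)/(-184 + c) (R(c) = (c + 1)/(c - 184) = (1 + c)/(-184 + c))
(18769 - 1581) + R(I(-10)) = (18769 - 1581) + (1 - 6)/(-184 - 6) = 17188 - 5/(-190) = 17188 - 1/190*(-5) = 17188 + 1/38 = 653145/38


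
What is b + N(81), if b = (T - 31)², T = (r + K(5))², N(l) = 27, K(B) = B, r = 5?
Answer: 4788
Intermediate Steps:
T = 100 (T = (5 + 5)² = 10² = 100)
b = 4761 (b = (100 - 31)² = 69² = 4761)
b + N(81) = 4761 + 27 = 4788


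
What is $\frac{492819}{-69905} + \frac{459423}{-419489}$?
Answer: $- \frac{238848114306}{29324378545} \approx -8.145$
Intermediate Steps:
$\frac{492819}{-69905} + \frac{459423}{-419489} = 492819 \left(- \frac{1}{69905}\right) + 459423 \left(- \frac{1}{419489}\right) = - \frac{492819}{69905} - \frac{459423}{419489} = - \frac{238848114306}{29324378545}$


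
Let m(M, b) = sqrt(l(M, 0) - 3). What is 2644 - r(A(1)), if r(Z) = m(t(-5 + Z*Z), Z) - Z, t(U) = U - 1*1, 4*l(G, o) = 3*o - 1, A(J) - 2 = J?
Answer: 2647 - I*sqrt(13)/2 ≈ 2647.0 - 1.8028*I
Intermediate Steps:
A(J) = 2 + J
l(G, o) = -1/4 + 3*o/4 (l(G, o) = (3*o - 1)/4 = (-1 + 3*o)/4 = -1/4 + 3*o/4)
t(U) = -1 + U (t(U) = U - 1 = -1 + U)
m(M, b) = I*sqrt(13)/2 (m(M, b) = sqrt((-1/4 + (3/4)*0) - 3) = sqrt((-1/4 + 0) - 3) = sqrt(-1/4 - 3) = sqrt(-13/4) = I*sqrt(13)/2)
r(Z) = -Z + I*sqrt(13)/2 (r(Z) = I*sqrt(13)/2 - Z = -Z + I*sqrt(13)/2)
2644 - r(A(1)) = 2644 - (-(2 + 1) + I*sqrt(13)/2) = 2644 - (-1*3 + I*sqrt(13)/2) = 2644 - (-3 + I*sqrt(13)/2) = 2644 + (3 - I*sqrt(13)/2) = 2647 - I*sqrt(13)/2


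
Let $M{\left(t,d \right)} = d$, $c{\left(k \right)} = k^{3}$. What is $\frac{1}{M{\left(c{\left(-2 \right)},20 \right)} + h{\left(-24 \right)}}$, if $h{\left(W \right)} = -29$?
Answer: $- \frac{1}{9} \approx -0.11111$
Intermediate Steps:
$\frac{1}{M{\left(c{\left(-2 \right)},20 \right)} + h{\left(-24 \right)}} = \frac{1}{20 - 29} = \frac{1}{-9} = - \frac{1}{9}$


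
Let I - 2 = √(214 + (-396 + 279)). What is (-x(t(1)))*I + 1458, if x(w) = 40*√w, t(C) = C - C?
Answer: 1458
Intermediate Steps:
t(C) = 0
I = 2 + √97 (I = 2 + √(214 + (-396 + 279)) = 2 + √(214 - 117) = 2 + √97 ≈ 11.849)
(-x(t(1)))*I + 1458 = (-40*√0)*(2 + √97) + 1458 = (-40*0)*(2 + √97) + 1458 = (-1*0)*(2 + √97) + 1458 = 0*(2 + √97) + 1458 = 0 + 1458 = 1458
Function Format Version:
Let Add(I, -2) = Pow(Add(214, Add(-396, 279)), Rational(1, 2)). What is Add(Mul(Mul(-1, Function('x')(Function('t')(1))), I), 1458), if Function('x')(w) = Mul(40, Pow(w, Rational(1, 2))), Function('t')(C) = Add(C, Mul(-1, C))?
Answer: 1458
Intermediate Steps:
Function('t')(C) = 0
I = Add(2, Pow(97, Rational(1, 2))) (I = Add(2, Pow(Add(214, Add(-396, 279)), Rational(1, 2))) = Add(2, Pow(Add(214, -117), Rational(1, 2))) = Add(2, Pow(97, Rational(1, 2))) ≈ 11.849)
Add(Mul(Mul(-1, Function('x')(Function('t')(1))), I), 1458) = Add(Mul(Mul(-1, Mul(40, Pow(0, Rational(1, 2)))), Add(2, Pow(97, Rational(1, 2)))), 1458) = Add(Mul(Mul(-1, Mul(40, 0)), Add(2, Pow(97, Rational(1, 2)))), 1458) = Add(Mul(Mul(-1, 0), Add(2, Pow(97, Rational(1, 2)))), 1458) = Add(Mul(0, Add(2, Pow(97, Rational(1, 2)))), 1458) = Add(0, 1458) = 1458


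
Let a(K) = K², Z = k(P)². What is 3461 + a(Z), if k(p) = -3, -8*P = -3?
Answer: 3542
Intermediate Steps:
P = 3/8 (P = -⅛*(-3) = 3/8 ≈ 0.37500)
Z = 9 (Z = (-3)² = 9)
3461 + a(Z) = 3461 + 9² = 3461 + 81 = 3542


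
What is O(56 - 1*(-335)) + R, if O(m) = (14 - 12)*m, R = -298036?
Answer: -297254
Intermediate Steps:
O(m) = 2*m
O(56 - 1*(-335)) + R = 2*(56 - 1*(-335)) - 298036 = 2*(56 + 335) - 298036 = 2*391 - 298036 = 782 - 298036 = -297254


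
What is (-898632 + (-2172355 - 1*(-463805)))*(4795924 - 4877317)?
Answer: 212206364526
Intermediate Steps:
(-898632 + (-2172355 - 1*(-463805)))*(4795924 - 4877317) = (-898632 + (-2172355 + 463805))*(-81393) = (-898632 - 1708550)*(-81393) = -2607182*(-81393) = 212206364526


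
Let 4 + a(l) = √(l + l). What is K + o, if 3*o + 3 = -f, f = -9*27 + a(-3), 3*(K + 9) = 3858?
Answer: 4075/3 - I*√6/3 ≈ 1358.3 - 0.8165*I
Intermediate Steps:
a(l) = -4 + √2*√l (a(l) = -4 + √(l + l) = -4 + √(2*l) = -4 + √2*√l)
K = 1277 (K = -9 + (⅓)*3858 = -9 + 1286 = 1277)
f = -247 + I*√6 (f = -9*27 + (-4 + √2*√(-3)) = -243 + (-4 + √2*(I*√3)) = -243 + (-4 + I*√6) = -247 + I*√6 ≈ -247.0 + 2.4495*I)
o = 244/3 - I*√6/3 (o = -1 + (-(-247 + I*√6))/3 = -1 + (247 - I*√6)/3 = -1 + (247/3 - I*√6/3) = 244/3 - I*√6/3 ≈ 81.333 - 0.8165*I)
K + o = 1277 + (244/3 - I*√6/3) = 4075/3 - I*√6/3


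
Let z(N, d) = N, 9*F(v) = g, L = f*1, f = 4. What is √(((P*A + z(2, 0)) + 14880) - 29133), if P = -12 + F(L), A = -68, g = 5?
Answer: I*√121255/3 ≈ 116.07*I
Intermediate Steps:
L = 4 (L = 4*1 = 4)
F(v) = 5/9 (F(v) = (⅑)*5 = 5/9)
P = -103/9 (P = -12 + 5/9 = -103/9 ≈ -11.444)
√(((P*A + z(2, 0)) + 14880) - 29133) = √(((-103/9*(-68) + 2) + 14880) - 29133) = √(((7004/9 + 2) + 14880) - 29133) = √((7022/9 + 14880) - 29133) = √(140942/9 - 29133) = √(-121255/9) = I*√121255/3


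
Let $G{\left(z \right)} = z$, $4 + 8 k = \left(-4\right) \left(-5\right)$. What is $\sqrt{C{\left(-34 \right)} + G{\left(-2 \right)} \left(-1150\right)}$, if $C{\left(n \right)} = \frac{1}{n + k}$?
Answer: $\frac{\sqrt{147198}}{8} \approx 47.958$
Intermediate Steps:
$k = 2$ ($k = - \frac{1}{2} + \frac{\left(-4\right) \left(-5\right)}{8} = - \frac{1}{2} + \frac{1}{8} \cdot 20 = - \frac{1}{2} + \frac{5}{2} = 2$)
$C{\left(n \right)} = \frac{1}{2 + n}$ ($C{\left(n \right)} = \frac{1}{n + 2} = \frac{1}{2 + n}$)
$\sqrt{C{\left(-34 \right)} + G{\left(-2 \right)} \left(-1150\right)} = \sqrt{\frac{1}{2 - 34} - -2300} = \sqrt{\frac{1}{-32} + 2300} = \sqrt{- \frac{1}{32} + 2300} = \sqrt{\frac{73599}{32}} = \frac{\sqrt{147198}}{8}$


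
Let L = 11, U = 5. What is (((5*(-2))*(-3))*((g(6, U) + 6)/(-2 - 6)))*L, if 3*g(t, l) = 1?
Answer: -1045/4 ≈ -261.25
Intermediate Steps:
g(t, l) = 1/3 (g(t, l) = (1/3)*1 = 1/3)
(((5*(-2))*(-3))*((g(6, U) + 6)/(-2 - 6)))*L = (((5*(-2))*(-3))*((1/3 + 6)/(-2 - 6)))*11 = ((-10*(-3))*((19/3)/(-8)))*11 = (30*((19/3)*(-1/8)))*11 = (30*(-19/24))*11 = -95/4*11 = -1045/4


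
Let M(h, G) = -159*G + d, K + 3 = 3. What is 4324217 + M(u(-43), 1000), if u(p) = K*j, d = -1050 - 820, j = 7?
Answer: 4163347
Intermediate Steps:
K = 0 (K = -3 + 3 = 0)
d = -1870
u(p) = 0 (u(p) = 0*7 = 0)
M(h, G) = -1870 - 159*G (M(h, G) = -159*G - 1870 = -1870 - 159*G)
4324217 + M(u(-43), 1000) = 4324217 + (-1870 - 159*1000) = 4324217 + (-1870 - 159000) = 4324217 - 160870 = 4163347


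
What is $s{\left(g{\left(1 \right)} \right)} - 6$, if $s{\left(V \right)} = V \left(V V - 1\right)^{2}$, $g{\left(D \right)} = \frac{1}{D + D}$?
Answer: $- \frac{183}{32} \approx -5.7188$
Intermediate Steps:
$g{\left(D \right)} = \frac{1}{2 D}$
$s{\left(V \right)} = V \left(-1 + V^{2}\right)^{2}$ ($s{\left(V \right)} = V \left(V^{2} - 1\right)^{2} = V \left(-1 + V^{2}\right)^{2}$)
$s{\left(g{\left(1 \right)} \right)} - 6 = \frac{1}{2 \cdot 1} \left(-1 + \left(\frac{1}{2 \cdot 1}\right)^{2}\right)^{2} - 6 = \frac{1}{2} \cdot 1 \left(-1 + \left(\frac{1}{2} \cdot 1\right)^{2}\right)^{2} - 6 = \frac{\left(-1 + \left(\frac{1}{2}\right)^{2}\right)^{2}}{2} - 6 = \frac{\left(-1 + \frac{1}{4}\right)^{2}}{2} - 6 = \frac{\left(- \frac{3}{4}\right)^{2}}{2} - 6 = \frac{1}{2} \cdot \frac{9}{16} - 6 = \frac{9}{32} - 6 = - \frac{183}{32}$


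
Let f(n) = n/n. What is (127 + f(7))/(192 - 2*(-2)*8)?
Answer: 4/7 ≈ 0.57143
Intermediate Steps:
f(n) = 1
(127 + f(7))/(192 - 2*(-2)*8) = (127 + 1)/(192 - 2*(-2)*8) = 128/(192 + 4*8) = 128/(192 + 32) = 128/224 = 128*(1/224) = 4/7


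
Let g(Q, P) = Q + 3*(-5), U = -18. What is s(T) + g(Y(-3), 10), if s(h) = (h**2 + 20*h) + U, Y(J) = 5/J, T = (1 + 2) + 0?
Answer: 103/3 ≈ 34.333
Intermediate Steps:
T = 3 (T = 3 + 0 = 3)
s(h) = -18 + h**2 + 20*h (s(h) = (h**2 + 20*h) - 18 = -18 + h**2 + 20*h)
g(Q, P) = -15 + Q (g(Q, P) = Q - 15 = -15 + Q)
s(T) + g(Y(-3), 10) = (-18 + 3**2 + 20*3) + (-15 + 5/(-3)) = (-18 + 9 + 60) + (-15 + 5*(-1/3)) = 51 + (-15 - 5/3) = 51 - 50/3 = 103/3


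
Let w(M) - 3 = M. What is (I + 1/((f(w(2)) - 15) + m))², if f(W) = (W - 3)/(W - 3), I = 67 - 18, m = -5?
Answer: 864900/361 ≈ 2395.8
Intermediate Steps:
I = 49
w(M) = 3 + M
f(W) = 1 (f(W) = (-3 + W)/(-3 + W) = 1)
(I + 1/((f(w(2)) - 15) + m))² = (49 + 1/((1 - 15) - 5))² = (49 + 1/(-14 - 5))² = (49 + 1/(-19))² = (49 - 1/19)² = (930/19)² = 864900/361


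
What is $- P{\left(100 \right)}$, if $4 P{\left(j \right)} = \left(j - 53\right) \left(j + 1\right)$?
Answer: $- \frac{4747}{4} \approx -1186.8$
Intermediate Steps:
$P{\left(j \right)} = \frac{\left(1 + j\right) \left(-53 + j\right)}{4}$ ($P{\left(j \right)} = \frac{\left(j - 53\right) \left(j + 1\right)}{4} = \frac{\left(-53 + j\right) \left(1 + j\right)}{4} = \frac{\left(1 + j\right) \left(-53 + j\right)}{4}$)
$- P{\left(100 \right)} = - (- \frac{53}{4} - 1300 + \frac{100^{2}}{4}) = - (- \frac{53}{4} - 1300 + \frac{1}{4} \cdot 10000) = - (- \frac{53}{4} - 1300 + 2500) = \left(-1\right) \frac{4747}{4} = - \frac{4747}{4}$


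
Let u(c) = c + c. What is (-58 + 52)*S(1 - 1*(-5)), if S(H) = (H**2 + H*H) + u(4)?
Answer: -480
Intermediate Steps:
u(c) = 2*c
S(H) = 8 + 2*H**2 (S(H) = (H**2 + H*H) + 2*4 = (H**2 + H**2) + 8 = 2*H**2 + 8 = 8 + 2*H**2)
(-58 + 52)*S(1 - 1*(-5)) = (-58 + 52)*(8 + 2*(1 - 1*(-5))**2) = -6*(8 + 2*(1 + 5)**2) = -6*(8 + 2*6**2) = -6*(8 + 2*36) = -6*(8 + 72) = -6*80 = -480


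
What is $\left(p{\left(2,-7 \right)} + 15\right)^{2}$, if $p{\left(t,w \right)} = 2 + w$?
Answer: $100$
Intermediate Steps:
$\left(p{\left(2,-7 \right)} + 15\right)^{2} = \left(\left(2 - 7\right) + 15\right)^{2} = \left(-5 + 15\right)^{2} = 10^{2} = 100$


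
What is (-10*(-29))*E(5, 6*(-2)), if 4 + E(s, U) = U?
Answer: -4640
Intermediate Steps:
E(s, U) = -4 + U
(-10*(-29))*E(5, 6*(-2)) = (-10*(-29))*(-4 + 6*(-2)) = 290*(-4 - 12) = 290*(-16) = -4640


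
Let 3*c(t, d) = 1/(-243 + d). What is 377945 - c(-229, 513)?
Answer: 306135449/810 ≈ 3.7795e+5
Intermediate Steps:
c(t, d) = 1/(3*(-243 + d))
377945 - c(-229, 513) = 377945 - 1/(3*(-243 + 513)) = 377945 - 1/(3*270) = 377945 - 1*1/810 = 377945 - 1/810 = 306135449/810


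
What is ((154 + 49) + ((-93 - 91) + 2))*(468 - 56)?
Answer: 8652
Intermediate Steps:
((154 + 49) + ((-93 - 91) + 2))*(468 - 56) = (203 + (-184 + 2))*412 = (203 - 182)*412 = 21*412 = 8652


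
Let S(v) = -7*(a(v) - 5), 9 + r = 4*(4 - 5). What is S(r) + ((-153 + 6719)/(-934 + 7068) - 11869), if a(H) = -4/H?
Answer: -471876611/39871 ≈ -11835.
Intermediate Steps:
r = -13 (r = -9 + 4*(4 - 5) = -9 + 4*(-1) = -9 - 4 = -13)
S(v) = 35 + 28/v (S(v) = -7*(-4/v - 5) = -7*(-5 - 4/v) = 35 + 28/v)
S(r) + ((-153 + 6719)/(-934 + 7068) - 11869) = (35 + 28/(-13)) + ((-153 + 6719)/(-934 + 7068) - 11869) = (35 + 28*(-1/13)) + (6566/6134 - 11869) = (35 - 28/13) + (6566*(1/6134) - 11869) = 427/13 + (3283/3067 - 11869) = 427/13 - 36398940/3067 = -471876611/39871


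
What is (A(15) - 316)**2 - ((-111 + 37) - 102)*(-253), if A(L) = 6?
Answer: 51572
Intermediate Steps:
(A(15) - 316)**2 - ((-111 + 37) - 102)*(-253) = (6 - 316)**2 - ((-111 + 37) - 102)*(-253) = (-310)**2 - (-74 - 102)*(-253) = 96100 - (-176)*(-253) = 96100 - 1*44528 = 96100 - 44528 = 51572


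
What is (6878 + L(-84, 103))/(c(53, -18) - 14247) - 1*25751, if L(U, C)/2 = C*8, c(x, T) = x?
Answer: -182759110/7097 ≈ -25752.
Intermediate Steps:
L(U, C) = 16*C (L(U, C) = 2*(C*8) = 2*(8*C) = 16*C)
(6878 + L(-84, 103))/(c(53, -18) - 14247) - 1*25751 = (6878 + 16*103)/(53 - 14247) - 1*25751 = (6878 + 1648)/(-14194) - 25751 = 8526*(-1/14194) - 25751 = -4263/7097 - 25751 = -182759110/7097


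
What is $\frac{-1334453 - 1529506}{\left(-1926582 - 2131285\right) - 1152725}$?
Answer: $\frac{954653}{1736864} \approx 0.54964$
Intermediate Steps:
$\frac{-1334453 - 1529506}{\left(-1926582 - 2131285\right) - 1152725} = - \frac{2863959}{-4057867 - 1152725} = - \frac{2863959}{-5210592} = \left(-2863959\right) \left(- \frac{1}{5210592}\right) = \frac{954653}{1736864}$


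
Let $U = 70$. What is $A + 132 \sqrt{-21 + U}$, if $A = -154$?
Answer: $770$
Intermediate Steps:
$A + 132 \sqrt{-21 + U} = -154 + 132 \sqrt{-21 + 70} = -154 + 132 \sqrt{49} = -154 + 132 \cdot 7 = -154 + 924 = 770$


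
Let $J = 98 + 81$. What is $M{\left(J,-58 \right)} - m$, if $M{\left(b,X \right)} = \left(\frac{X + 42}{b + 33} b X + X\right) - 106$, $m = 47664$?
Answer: $- \frac{2493356}{53} \approx -47044.0$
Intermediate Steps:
$J = 179$
$M{\left(b,X \right)} = -106 + X + \frac{X b \left(42 + X\right)}{33 + b}$ ($M{\left(b,X \right)} = \left(\frac{42 + X}{33 + b} b X + X\right) - 106 = \left(\frac{b \left(42 + X\right)}{33 + b} X + X\right) - 106 = \left(\frac{X b \left(42 + X\right)}{33 + b} + X\right) - 106 = \left(X + \frac{X b \left(42 + X\right)}{33 + b}\right) - 106 = -106 + X + \frac{X b \left(42 + X\right)}{33 + b}$)
$M{\left(J,-58 \right)} - m = \frac{-3498 - 18974 + 33 \left(-58\right) + 179 \left(-58\right)^{2} + 43 \left(-58\right) 179}{33 + 179} - 47664 = \frac{-3498 - 18974 - 1914 + 179 \cdot 3364 - 446426}{212} - 47664 = \frac{-3498 - 18974 - 1914 + 602156 - 446426}{212} - 47664 = \frac{1}{212} \cdot 131344 - 47664 = \frac{32836}{53} - 47664 = - \frac{2493356}{53}$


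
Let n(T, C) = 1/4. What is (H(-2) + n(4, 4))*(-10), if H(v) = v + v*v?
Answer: -45/2 ≈ -22.500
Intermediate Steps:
n(T, C) = 1/4
H(v) = v + v**2
(H(-2) + n(4, 4))*(-10) = (-2*(1 - 2) + 1/4)*(-10) = (-2*(-1) + 1/4)*(-10) = (2 + 1/4)*(-10) = (9/4)*(-10) = -45/2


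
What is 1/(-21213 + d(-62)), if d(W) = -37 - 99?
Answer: -1/21349 ≈ -4.6841e-5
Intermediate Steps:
d(W) = -136
1/(-21213 + d(-62)) = 1/(-21213 - 136) = 1/(-21349) = -1/21349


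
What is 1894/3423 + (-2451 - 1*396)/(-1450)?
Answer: 12491581/4963350 ≈ 2.5168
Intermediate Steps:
1894/3423 + (-2451 - 1*396)/(-1450) = 1894*(1/3423) + (-2451 - 396)*(-1/1450) = 1894/3423 - 2847*(-1/1450) = 1894/3423 + 2847/1450 = 12491581/4963350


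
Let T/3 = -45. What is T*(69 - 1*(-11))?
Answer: -10800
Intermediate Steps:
T = -135 (T = 3*(-45) = -135)
T*(69 - 1*(-11)) = -135*(69 - 1*(-11)) = -135*(69 + 11) = -135*80 = -10800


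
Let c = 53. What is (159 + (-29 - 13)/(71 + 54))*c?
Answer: 1051149/125 ≈ 8409.2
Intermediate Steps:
(159 + (-29 - 13)/(71 + 54))*c = (159 + (-29 - 13)/(71 + 54))*53 = (159 - 42/125)*53 = (19833/125)*53 = 1051149/125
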